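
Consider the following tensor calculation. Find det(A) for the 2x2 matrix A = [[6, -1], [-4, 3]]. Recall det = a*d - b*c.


For a 2x2 matrix [[a, b], [c, d]], det = a*d - b*c.
a = 6, b = -1, c = -4, d = 3
a*d = 6 * 3 = 18
b*c = -1 * -4 = 4
det = 18 - 4 = 14

14


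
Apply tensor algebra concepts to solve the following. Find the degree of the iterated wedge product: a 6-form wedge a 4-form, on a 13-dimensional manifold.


The degree of a wedge product is the sum of the degrees of the individual forms.
Degrees: 6, 4
Total degree = 6 + 4 = 10

10


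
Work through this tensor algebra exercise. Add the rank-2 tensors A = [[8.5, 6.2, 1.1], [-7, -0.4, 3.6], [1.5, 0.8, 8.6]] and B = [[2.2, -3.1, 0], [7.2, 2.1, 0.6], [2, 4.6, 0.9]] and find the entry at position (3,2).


Tensor addition is component-wise: (A + B)_{ij} = A_{ij} + B_{ij}.
A_{32} = 0.8
B_{32} = 4.6
(A + B)_{32} = 0.8 + 4.6 = 5.4

5.4


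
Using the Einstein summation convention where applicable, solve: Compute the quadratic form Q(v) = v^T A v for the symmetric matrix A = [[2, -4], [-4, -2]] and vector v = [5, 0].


First compute Av:
(Av)_1 = 2*5 + -4*0 = 10
(Av)_2 = -4*5 + -2*0 = -20
Av = [10, -20]
Then v^T (Av) = 5*10 + 0*-20
= 50 + 0 = 50

50


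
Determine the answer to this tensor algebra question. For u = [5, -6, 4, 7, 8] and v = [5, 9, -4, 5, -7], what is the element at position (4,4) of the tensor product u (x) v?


The outer product entry T_{ij} = u_i * v_j.
We need i=4, j=4.
u_4 = 7, v_4 = 5
T_{4,4} = 7 * 5 = 35

35


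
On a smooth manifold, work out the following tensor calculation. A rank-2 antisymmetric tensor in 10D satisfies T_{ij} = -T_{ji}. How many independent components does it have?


An antisymmetric rank-2 tensor satisfies A_{ij} = -A_{ji}, so diagonal entries are zero.
The independent components are the upper-triangular entries: C(n, 2) = n(n-1)/2.
n = 10
C(10, 2) = 10 * 9 / 2 = 90 / 2 = 45

45


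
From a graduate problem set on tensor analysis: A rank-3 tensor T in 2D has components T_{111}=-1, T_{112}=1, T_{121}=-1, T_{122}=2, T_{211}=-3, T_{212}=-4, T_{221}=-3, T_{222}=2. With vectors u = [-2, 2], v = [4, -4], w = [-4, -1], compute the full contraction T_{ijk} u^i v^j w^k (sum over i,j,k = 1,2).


S = sum over i,j,k of T_{ijk} u_i v_j w_k. Expanding all 8 terms:
T_{111}*u_1*v_1*w_1 = -1*-2*4*-4 = -32  (running total: -32)
T_{112}*u_1*v_1*w_2 = 1*-2*4*-1 = 8  (running total: -24)
T_{121}*u_1*v_2*w_1 = -1*-2*-4*-4 = 32  (running total: 8)
T_{122}*u_1*v_2*w_2 = 2*-2*-4*-1 = -16  (running total: -8)
T_{211}*u_2*v_1*w_1 = -3*2*4*-4 = 96  (running total: 88)
T_{212}*u_2*v_1*w_2 = -4*2*4*-1 = 32  (running total: 120)
T_{221}*u_2*v_2*w_1 = -3*2*-4*-4 = -96  (running total: 24)
T_{222}*u_2*v_2*w_2 = 2*2*-4*-1 = 16  (running total: 40)
S = 40

40


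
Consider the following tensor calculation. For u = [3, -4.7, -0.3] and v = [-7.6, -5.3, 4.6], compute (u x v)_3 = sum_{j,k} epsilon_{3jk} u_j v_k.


(u x v)_3 = sum_{j,k} epsilon_{3jk} u_j v_k. Only permutations of (1,2,3) contribute; the two non-zero terms are:
eps_{312} u_1 v_2 = 1 * 3 * -5.3 = -15.9
eps_{321} u_2 v_1 = -1 * -4.7 * -7.6 = -35.72
(u x v)_3 = -51.62

-51.62


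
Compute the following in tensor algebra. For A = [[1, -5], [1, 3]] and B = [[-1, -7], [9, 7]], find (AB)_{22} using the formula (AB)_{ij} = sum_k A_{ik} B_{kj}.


(AB)_{ij} = sum_k A_{ik} B_{kj}.
For i=2, j=2:
A_{21} * B_{12} = 1 * -7 = -7
A_{22} * B_{22} = 3 * 7 = 21
Sum = -7 + 21 = 14

14


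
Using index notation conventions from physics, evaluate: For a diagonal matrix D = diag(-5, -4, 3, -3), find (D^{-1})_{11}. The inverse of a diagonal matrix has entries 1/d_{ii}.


For a diagonal matrix, the inverse has entries (D^{-1})_{ii} = 1/d_{ii}.
The diagonal entries are: d_{11} = -5, d_{22} = -4, d_{33} = 3, d_{44} = -3
We need (D^{-1})_{11} = 1/d_{11} = 1/-5 = -1/5

-1/5


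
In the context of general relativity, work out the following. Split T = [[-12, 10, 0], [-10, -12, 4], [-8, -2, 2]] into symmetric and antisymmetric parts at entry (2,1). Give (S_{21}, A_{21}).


T_{21} = -10
T_{12} = 10
S_{21} = (-10 + 10)/2 = 0/2 = 0
A_{21} = (-10 - 10)/2 = -20/2 = -10
Check: S + A = 0 + -10 = -10 = T_{21}.

(0, -10)


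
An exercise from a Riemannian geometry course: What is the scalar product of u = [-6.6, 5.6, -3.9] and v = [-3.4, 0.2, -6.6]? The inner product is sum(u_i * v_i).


The inner product u . v = sum of u_i * v_i.
Term-by-term: -6.6 * -3.4, 5.6 * 0.2, -3.9 * -6.6
Products: 22.44, 1.12, 25.74
Sum = 22.44 + 1.12 + 25.74 = 49.3

49.3


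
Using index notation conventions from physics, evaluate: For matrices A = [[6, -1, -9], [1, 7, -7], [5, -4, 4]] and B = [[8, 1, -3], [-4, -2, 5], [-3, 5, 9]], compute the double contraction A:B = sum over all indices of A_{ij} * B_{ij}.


A:B = sum over all i,j of A_{ij} * B_{ij}.
Row 1: 6*8=48, -1*1=-1, -9*-3=27 => row sum = 74
Row 2: 1*-4=-4, 7*-2=-14, -7*5=-35 => row sum = -53
Row 3: 5*-3=-15, -4*5=-20, 4*9=36 => row sum = 1
Total = 74 + -53 + 1 = 22

22


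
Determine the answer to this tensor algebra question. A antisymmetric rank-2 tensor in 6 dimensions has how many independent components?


A antisymmetric rank-2 tensor in d dimensions has d(d-1)/2 independent components.
d = 6
d(d-1)/2 = 6 * 5 / 2 = 30 / 2 = 15

15


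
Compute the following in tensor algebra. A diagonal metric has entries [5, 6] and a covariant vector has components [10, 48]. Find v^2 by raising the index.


To raise an index with a diagonal metric: v^i = v_i / g_{ii}.
For index 2: v_2 = 48, g_{22} = 6
v^2 = 48 / 6 = 8

8


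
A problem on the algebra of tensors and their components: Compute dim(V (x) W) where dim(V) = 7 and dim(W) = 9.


The dimension of a tensor product is the product of dimensions.
dim(V) = 7, dim(W) = 9
dim(V (x) W) = 7 * 9 = 63

63


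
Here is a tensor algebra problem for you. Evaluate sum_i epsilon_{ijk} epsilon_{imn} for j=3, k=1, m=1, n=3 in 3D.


Using the identity: epsilon_{ijk} epsilon_{imn} = delta_{jm} delta_{kn} - delta_{jn} delta_{km}.
delta_{31} = 0
delta_{13} = 0
delta_{33} = 1
delta_{11} = 1
Result = 0 * 0 - 1 * 1 = 0 - 1 = -1

-1


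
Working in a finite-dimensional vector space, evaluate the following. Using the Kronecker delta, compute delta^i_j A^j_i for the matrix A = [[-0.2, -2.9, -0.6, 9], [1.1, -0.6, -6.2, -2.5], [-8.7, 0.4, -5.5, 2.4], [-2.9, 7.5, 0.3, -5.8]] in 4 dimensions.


The contraction (trace) of a rank-2 tensor is the sum of its diagonal elements.
Diagonal entries: A[1,1] = -0.2, A[2,2] = -0.6, A[3,3] = -5.5, A[4,4] = -5.8
Tr(A) = -0.2 + -0.6 + -5.5 + -5.8 = -12.1

-12.1


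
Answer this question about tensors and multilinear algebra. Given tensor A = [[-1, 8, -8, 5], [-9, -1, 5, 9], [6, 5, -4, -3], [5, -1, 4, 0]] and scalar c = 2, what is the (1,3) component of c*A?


Scalar multiplication: (cA)_{ij} = c * A_{ij}.
c = 2
A_{13} = -8
(cA)_{13} = 2 * -8 = -16

-16


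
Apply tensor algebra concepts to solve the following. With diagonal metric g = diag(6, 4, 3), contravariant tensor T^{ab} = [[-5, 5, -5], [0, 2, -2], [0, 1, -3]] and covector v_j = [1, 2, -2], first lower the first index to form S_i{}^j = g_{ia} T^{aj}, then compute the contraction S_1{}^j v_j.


Step 1: lower the first index. For a diagonal metric, g_{ia} T^{aj} = g_{ii} T^{ij} (no sum on i).
g_{11} = 6
S_1{}^1 = 6 * T^{11} = 6 * -5 = -30
S_1{}^2 = 6 * T^{12} = 6 * 5 = 30
S_1{}^3 = 6 * T^{13} = 6 * -5 = -30
Step 2: contract S_1{}^j with v_j.
S_1{}^1 * v_1 = -30 * 1 = -30
S_1{}^2 * v_2 = 30 * 2 = 60
S_1{}^3 * v_3 = -30 * -2 = 60
Result = -30 + 60 + 60 = 90

90


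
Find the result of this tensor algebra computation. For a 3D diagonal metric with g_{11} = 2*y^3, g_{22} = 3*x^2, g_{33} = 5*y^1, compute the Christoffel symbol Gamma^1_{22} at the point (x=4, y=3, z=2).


For a diagonal metric, Gamma^k_{ij} = (1/2) g^{kk} (dg_{ik}/dx_j + dg_{jk}/dx_i - dg_{ij}/dx_k).
The metric is diagonal, so g_{ab} = 0 for a != b.
At the given point: g_{11} = 54, g_{22} = 48, g_{33} = 15
g^{11} = 1/54
dg_{21}/dx_2 = 0 (off-diagonal)
dg_{21}/dx_2 = 0 (off-diagonal)
dg_{22}/dx_1 = dg_{22}/dx_1 = 24
Numerator = 0 + 0 - 24 = -24
Gamma^1_{22} = -24 / (2 * 54) = -2/9

-2/9


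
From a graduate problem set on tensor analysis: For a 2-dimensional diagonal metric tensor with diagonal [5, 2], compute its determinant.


For a diagonal metric, the determinant is the product of diagonal entries.
Diagonal entries: 5, 2
det(g) = 5 * 2 = 10

10


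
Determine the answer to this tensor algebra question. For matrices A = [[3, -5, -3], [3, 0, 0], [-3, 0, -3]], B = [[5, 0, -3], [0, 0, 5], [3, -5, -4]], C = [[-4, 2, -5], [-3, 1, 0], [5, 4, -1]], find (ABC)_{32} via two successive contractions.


(ABC)_{32} = sum_m (AB)_{3m} C_{m2}. First compute row 3 of AB.
(AB)_{31} = -3*5 + 0*0 + -3*3 = -24
(AB)_{32} = -3*0 + 0*0 + -3*-5 = 15
(AB)_{33} = -3*-3 + 0*5 + -3*-4 = 21
Now contract with column 2 of C:
(AB)_{31} * C_{12} = -24 * 2 = -48
(AB)_{32} * C_{22} = 15 * 1 = 15
(AB)_{33} * C_{32} = 21 * 4 = 84
(ABC)_{32} = -48 + 15 + 84 = 51

51


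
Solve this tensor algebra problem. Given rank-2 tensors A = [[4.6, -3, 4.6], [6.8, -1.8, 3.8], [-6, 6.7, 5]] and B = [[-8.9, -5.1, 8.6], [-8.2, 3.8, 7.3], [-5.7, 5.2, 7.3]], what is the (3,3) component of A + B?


Tensor addition is component-wise: (A + B)_{ij} = A_{ij} + B_{ij}.
A_{33} = 5
B_{33} = 7.3
(A + B)_{33} = 5 + 7.3 = 12.3

12.3


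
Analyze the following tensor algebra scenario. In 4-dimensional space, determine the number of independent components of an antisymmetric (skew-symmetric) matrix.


An antisymmetric rank-2 tensor satisfies A_{ij} = -A_{ji}, so diagonal entries are zero.
The independent components are the upper-triangular entries: C(n, 2) = n(n-1)/2.
n = 4
C(4, 2) = 4 * 3 / 2 = 12 / 2 = 6

6


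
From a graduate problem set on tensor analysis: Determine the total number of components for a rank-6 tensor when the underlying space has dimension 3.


The number of components of a rank-r tensor in d dimensions is d^r.
Here d = 3 and r = 6.
3^6 = 729

729


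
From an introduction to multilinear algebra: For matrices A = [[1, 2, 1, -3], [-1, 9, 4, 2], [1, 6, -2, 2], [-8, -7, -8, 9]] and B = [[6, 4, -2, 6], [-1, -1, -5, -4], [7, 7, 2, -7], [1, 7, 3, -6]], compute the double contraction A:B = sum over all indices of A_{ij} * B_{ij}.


A:B = sum over all i,j of A_{ij} * B_{ij}.
Row 1: 1*6=6, 2*4=8, 1*-2=-2, -3*6=-18 => row sum = -6
Row 2: -1*-1=1, 9*-1=-9, 4*-5=-20, 2*-4=-8 => row sum = -36
Row 3: 1*7=7, 6*7=42, -2*2=-4, 2*-7=-14 => row sum = 31
Row 4: -8*1=-8, -7*7=-49, -8*3=-24, 9*-6=-54 => row sum = -135
Total = -6 + -36 + 31 + -135 = -146

-146


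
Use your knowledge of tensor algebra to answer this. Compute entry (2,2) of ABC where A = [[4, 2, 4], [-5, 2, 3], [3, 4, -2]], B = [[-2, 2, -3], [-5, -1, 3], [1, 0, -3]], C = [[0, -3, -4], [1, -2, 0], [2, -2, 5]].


(ABC)_{22} = sum_m (AB)_{2m} C_{m2}. First compute row 2 of AB.
(AB)_{21} = -5*-2 + 2*-5 + 3*1 = 3
(AB)_{22} = -5*2 + 2*-1 + 3*0 = -12
(AB)_{23} = -5*-3 + 2*3 + 3*-3 = 12
Now contract with column 2 of C:
(AB)_{21} * C_{12} = 3 * -3 = -9
(AB)_{22} * C_{22} = -12 * -2 = 24
(AB)_{23} * C_{32} = 12 * -2 = -24
(ABC)_{22} = -9 + 24 + -24 = -9

-9


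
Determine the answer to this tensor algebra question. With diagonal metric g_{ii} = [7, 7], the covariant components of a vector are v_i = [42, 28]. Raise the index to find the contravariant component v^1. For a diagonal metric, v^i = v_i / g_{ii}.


To raise an index with a diagonal metric: v^i = v_i / g_{ii}.
For index 1: v_1 = 42, g_{11} = 7
v^1 = 42 / 7 = 6

6


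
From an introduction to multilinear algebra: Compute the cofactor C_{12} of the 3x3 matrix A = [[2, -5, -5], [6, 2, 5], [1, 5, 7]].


To find cofactor C_{12}, delete row 1 and column 2.
The resulting 2x2 submatrix is: [[6, 5], [1, 7]]
Minor M_{12} = 6*7 - 5*1
  = 42 - 5 = 37
Sign = (-1)^(1+2) = (-1)^3 = -1
Cofactor C_{12} = -1 * 37 = -37

-37


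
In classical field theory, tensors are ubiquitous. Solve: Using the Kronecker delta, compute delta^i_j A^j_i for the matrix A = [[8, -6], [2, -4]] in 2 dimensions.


The contraction (trace) of a rank-2 tensor is the sum of its diagonal elements.
Diagonal entries: A[1,1] = 8, A[2,2] = -4
Tr(A) = 8 + -4 = 4

4


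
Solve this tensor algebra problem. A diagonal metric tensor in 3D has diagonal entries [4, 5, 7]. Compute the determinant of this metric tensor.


For a diagonal metric, the determinant is the product of diagonal entries.
Diagonal entries: 4, 5, 7
det(g) = 4 * 5 * 7 = 140

140


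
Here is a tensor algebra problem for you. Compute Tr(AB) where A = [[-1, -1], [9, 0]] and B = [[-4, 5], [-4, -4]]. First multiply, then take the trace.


Tr(AB) = sum_i (AB)_{ii} where (AB)_{ii} = sum_k A_{ik} B_{ki}.
(AB)_{11} = -1*-4 + -1*-4 = 8
(AB)_{22} = 9*5 + 0*-4 = 45
Tr(AB) = 8 + 45 = 53

53


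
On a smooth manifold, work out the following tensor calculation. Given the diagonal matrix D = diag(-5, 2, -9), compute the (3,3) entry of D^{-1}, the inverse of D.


For a diagonal matrix, the inverse has entries (D^{-1})_{ii} = 1/d_{ii}.
The diagonal entries are: d_{11} = -5, d_{22} = 2, d_{33} = -9
We need (D^{-1})_{33} = 1/d_{33} = 1/-9 = -1/9

-1/9


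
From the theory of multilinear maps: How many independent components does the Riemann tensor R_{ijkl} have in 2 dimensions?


The Riemann tensor in d dimensions has d^2(d^2 - 1)/12 independent components.
d = 2, so d^2 = 4
d^2 - 1 = 3
d^2(d^2 - 1) = 4 * 3 = 12
Divide by 12: 12 / 12 = 1

1


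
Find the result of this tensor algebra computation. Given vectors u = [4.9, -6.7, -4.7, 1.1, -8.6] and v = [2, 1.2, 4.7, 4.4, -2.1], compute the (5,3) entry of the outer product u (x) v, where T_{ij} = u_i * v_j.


The outer product entry T_{ij} = u_i * v_j.
We need i=5, j=3.
u_5 = -8.6, v_3 = 4.7
T_{5,3} = -8.6 * 4.7 = -40.42

-40.42


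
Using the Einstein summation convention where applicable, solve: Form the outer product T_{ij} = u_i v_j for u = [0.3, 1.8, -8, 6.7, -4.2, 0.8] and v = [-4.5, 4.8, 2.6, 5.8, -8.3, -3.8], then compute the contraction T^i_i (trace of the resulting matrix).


The outer product gives T_{ij} = u_i v_j.
The trace (contraction) is Tr(T) = sum_i T_{ii} = sum_i u_i v_i.
Diagonal entries:
T_{11} = u_1 * v_1 = 0.3 * -4.5 = -1.35
T_{22} = u_2 * v_2 = 1.8 * 4.8 = 8.64
T_{33} = u_3 * v_3 = -8 * 2.6 = -20.8
T_{44} = u_4 * v_4 = 6.7 * 5.8 = 38.86
T_{55} = u_5 * v_5 = -4.2 * -8.3 = 34.86
T_{66} = u_6 * v_6 = 0.8 * -3.8 = -3.04
Tr(T) = -1.35 + 8.64 + -20.8 + 38.86 + 34.86 + -3.04 = 57.17

57.17


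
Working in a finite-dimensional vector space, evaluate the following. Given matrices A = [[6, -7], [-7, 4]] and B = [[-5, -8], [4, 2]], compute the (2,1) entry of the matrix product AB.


(AB)_{ij} = sum_k A_{ik} B_{kj}.
For i=2, j=1:
A_{21} * B_{11} = -7 * -5 = 35
A_{22} * B_{21} = 4 * 4 = 16
Sum = 35 + 16 = 51

51


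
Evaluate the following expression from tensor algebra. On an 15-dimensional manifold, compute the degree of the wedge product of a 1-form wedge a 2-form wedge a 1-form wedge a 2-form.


The degree of a wedge product is the sum of the degrees of the individual forms.
Degrees: 1, 2, 1, 2
Total degree = 1 + 2 + 1 + 2 = 6

6


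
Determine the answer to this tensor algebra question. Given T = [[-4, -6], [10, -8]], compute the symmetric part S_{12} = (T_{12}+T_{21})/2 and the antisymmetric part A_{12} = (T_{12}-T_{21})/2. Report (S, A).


T_{12} = -6
T_{21} = 10
S_{12} = (-6 + 10)/2 = 4/2 = 2
A_{12} = (-6 - 10)/2 = -16/2 = -8
Check: S + A = 2 + -8 = -6 = T_{12}.

(2, -8)


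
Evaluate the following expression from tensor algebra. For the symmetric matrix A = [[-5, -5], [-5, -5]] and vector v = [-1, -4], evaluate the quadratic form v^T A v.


First compute Av:
(Av)_1 = -5*-1 + -5*-4 = 25
(Av)_2 = -5*-1 + -5*-4 = 25
Av = [25, 25]
Then v^T (Av) = -1*25 + -4*25
= -25 + -100 = -125

-125


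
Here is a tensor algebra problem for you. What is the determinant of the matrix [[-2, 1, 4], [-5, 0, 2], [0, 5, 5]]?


Expanding along the first row, det(A) = a11*M_11 - a12*M_12 + a13*M_13, where M_1j is the (1,j) minor.
Minor M_11 = 0*5 - 2*5 = -10
Minor M_12 = -5*5 - 2*0 = -25
Minor M_13 = -5*5 - 0*0 = -25
det = -2*(-10) - 1*(-25) + 4*(-25)
    = 20 - -25 + -100
    = -55

-55


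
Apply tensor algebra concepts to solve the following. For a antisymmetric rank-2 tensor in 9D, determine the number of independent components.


A antisymmetric rank-2 tensor in d dimensions has d(d-1)/2 independent components.
d = 9
d(d-1)/2 = 9 * 8 / 2 = 72 / 2 = 36

36


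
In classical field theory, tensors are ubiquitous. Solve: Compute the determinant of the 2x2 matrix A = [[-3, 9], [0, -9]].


For a 2x2 matrix [[a, b], [c, d]], det = a*d - b*c.
a = -3, b = 9, c = 0, d = -9
a*d = -3 * -9 = 27
b*c = 9 * 0 = 0
det = 27 - 0 = 27

27


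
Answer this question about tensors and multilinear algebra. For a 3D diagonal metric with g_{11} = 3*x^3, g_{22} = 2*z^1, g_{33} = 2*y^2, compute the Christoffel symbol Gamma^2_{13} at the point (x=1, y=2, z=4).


For a diagonal metric, Gamma^k_{ij} = (1/2) g^{kk} (dg_{ik}/dx_j + dg_{jk}/dx_i - dg_{ij}/dx_k).
The metric is diagonal, so g_{ab} = 0 for a != b.
At the given point: g_{11} = 3, g_{22} = 8, g_{33} = 8
g^{22} = 1/8
dg_{12}/dx_3 = 0 (off-diagonal)
dg_{32}/dx_1 = 0 (off-diagonal)
dg_{13}/dx_2 = 0 (off-diagonal)
Numerator = 0 + 0 - 0 = 0
Gamma^2_{13} = 0 / (2 * 8) = 0

0


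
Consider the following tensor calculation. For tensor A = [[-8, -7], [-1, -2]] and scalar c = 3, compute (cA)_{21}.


Scalar multiplication: (cA)_{ij} = c * A_{ij}.
c = 3
A_{21} = -1
(cA)_{21} = 3 * -1 = -3

-3


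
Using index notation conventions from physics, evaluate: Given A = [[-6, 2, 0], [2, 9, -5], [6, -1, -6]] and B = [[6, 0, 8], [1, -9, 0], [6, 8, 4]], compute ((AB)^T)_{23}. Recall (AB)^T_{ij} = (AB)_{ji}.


(AB)^T_{ij} = (AB)_{ji} = sum_k A_{jk} B_{ki}.
For i=2, j=3 we need (AB)_{32}:
A_{31} * B_{12} = 6 * 0 = 0
A_{32} * B_{22} = -1 * -9 = 9
A_{33} * B_{32} = -6 * 8 = -48
Sum = 0 + 9 + -48 = -39

-39


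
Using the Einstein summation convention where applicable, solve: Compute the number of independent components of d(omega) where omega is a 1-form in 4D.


The exterior derivative of a p-form is a (p+1)-form.
Its number of independent components is C(n, p+1).
n = 4, p+1 = 2
C(4, 2) = 6

6


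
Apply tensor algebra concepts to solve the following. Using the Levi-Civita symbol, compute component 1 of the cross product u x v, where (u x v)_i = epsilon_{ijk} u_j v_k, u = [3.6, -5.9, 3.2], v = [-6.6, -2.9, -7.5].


(u x v)_1 = sum_{j,k} epsilon_{1jk} u_j v_k. Only permutations of (1,2,3) contribute; the two non-zero terms are:
eps_{123} u_2 v_3 = 1 * -5.9 * -7.5 = 44.25
eps_{132} u_3 v_2 = -1 * 3.2 * -2.9 = 9.28
(u x v)_1 = 53.53

53.53


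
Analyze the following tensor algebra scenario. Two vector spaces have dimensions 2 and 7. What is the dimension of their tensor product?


The dimension of a tensor product is the product of dimensions.
dim(V) = 2, dim(W) = 7
dim(V (x) W) = 2 * 7 = 14

14


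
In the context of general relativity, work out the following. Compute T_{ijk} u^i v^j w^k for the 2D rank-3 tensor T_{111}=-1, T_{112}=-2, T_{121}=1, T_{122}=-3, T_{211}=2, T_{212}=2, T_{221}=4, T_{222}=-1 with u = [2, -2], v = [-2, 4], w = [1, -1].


S = sum over i,j,k of T_{ijk} u_i v_j w_k. Expanding all 8 terms:
T_{111}*u_1*v_1*w_1 = -1*2*-2*1 = 4  (running total: 4)
T_{112}*u_1*v_1*w_2 = -2*2*-2*-1 = -8  (running total: -4)
T_{121}*u_1*v_2*w_1 = 1*2*4*1 = 8  (running total: 4)
T_{122}*u_1*v_2*w_2 = -3*2*4*-1 = 24  (running total: 28)
T_{211}*u_2*v_1*w_1 = 2*-2*-2*1 = 8  (running total: 36)
T_{212}*u_2*v_1*w_2 = 2*-2*-2*-1 = -8  (running total: 28)
T_{221}*u_2*v_2*w_1 = 4*-2*4*1 = -32  (running total: -4)
T_{222}*u_2*v_2*w_2 = -1*-2*4*-1 = -8  (running total: -12)
S = -12

-12


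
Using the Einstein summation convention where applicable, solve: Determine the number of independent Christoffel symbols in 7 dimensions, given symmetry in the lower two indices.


Christoffel symbols Gamma^k_{ij} are symmetric in i,j, so there are d * d(d+1)/2 independent symbols.
d = 7
d(d+1)/2 = 7 * 8 / 2 = 28
Total = 7 * 28 = 196

196


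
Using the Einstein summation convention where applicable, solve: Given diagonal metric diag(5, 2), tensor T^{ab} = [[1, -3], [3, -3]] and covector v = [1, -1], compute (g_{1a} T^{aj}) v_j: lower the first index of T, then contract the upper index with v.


Step 1: lower the first index. For a diagonal metric, g_{ia} T^{aj} = g_{ii} T^{ij} (no sum on i).
g_{11} = 5
S_1{}^1 = 5 * T^{11} = 5 * 1 = 5
S_1{}^2 = 5 * T^{12} = 5 * -3 = -15
Step 2: contract S_1{}^j with v_j.
S_1{}^1 * v_1 = 5 * 1 = 5
S_1{}^2 * v_2 = -15 * -1 = 15
Result = 5 + 15 = 20

20


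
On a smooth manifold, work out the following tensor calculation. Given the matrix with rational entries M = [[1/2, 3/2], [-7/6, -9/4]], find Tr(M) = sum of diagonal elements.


The trace is the sum of diagonal entries.
Diagonal: M[1,1] = 1/2, M[2,2] = -9/4
Tr(M) = 1/2 + -9/4
Computing step by step:
After adding M[1,1]: 1/2
After adding M[2,2]: -7/4
Tr(M) = -7/4

-7/4


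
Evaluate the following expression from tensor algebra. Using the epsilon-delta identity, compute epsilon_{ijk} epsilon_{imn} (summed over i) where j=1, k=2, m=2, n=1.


Using the identity: epsilon_{ijk} epsilon_{imn} = delta_{jm} delta_{kn} - delta_{jn} delta_{km}.
delta_{12} = 0
delta_{21} = 0
delta_{11} = 1
delta_{22} = 1
Result = 0 * 0 - 1 * 1 = 0 - 1 = -1

-1


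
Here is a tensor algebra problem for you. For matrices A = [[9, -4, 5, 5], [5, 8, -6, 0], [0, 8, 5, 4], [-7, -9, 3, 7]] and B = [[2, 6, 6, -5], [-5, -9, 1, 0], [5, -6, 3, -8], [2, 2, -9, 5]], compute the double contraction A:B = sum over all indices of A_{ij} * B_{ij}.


A:B = sum over all i,j of A_{ij} * B_{ij}.
Row 1: 9*2=18, -4*6=-24, 5*6=30, 5*-5=-25 => row sum = -1
Row 2: 5*-5=-25, 8*-9=-72, -6*1=-6, 0*0=0 => row sum = -103
Row 3: 0*5=0, 8*-6=-48, 5*3=15, 4*-8=-32 => row sum = -65
Row 4: -7*2=-14, -9*2=-18, 3*-9=-27, 7*5=35 => row sum = -24
Total = -1 + -103 + -65 + -24 = -193

-193


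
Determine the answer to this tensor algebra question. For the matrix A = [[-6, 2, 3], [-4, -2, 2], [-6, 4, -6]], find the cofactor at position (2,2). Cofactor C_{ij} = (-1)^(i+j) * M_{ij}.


To find cofactor C_{22}, delete row 2 and column 2.
The resulting 2x2 submatrix is: [[-6, 3], [-6, -6]]
Minor M_{22} = -6*-6 - 3*-6
  = 36 - -18 = 54
Sign = (-1)^(2+2) = (-1)^4 = 1
Cofactor C_{22} = 1 * 54 = 54

54


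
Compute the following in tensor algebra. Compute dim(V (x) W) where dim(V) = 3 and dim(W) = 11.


The dimension of a tensor product is the product of dimensions.
dim(V) = 3, dim(W) = 11
dim(V (x) W) = 3 * 11 = 33

33


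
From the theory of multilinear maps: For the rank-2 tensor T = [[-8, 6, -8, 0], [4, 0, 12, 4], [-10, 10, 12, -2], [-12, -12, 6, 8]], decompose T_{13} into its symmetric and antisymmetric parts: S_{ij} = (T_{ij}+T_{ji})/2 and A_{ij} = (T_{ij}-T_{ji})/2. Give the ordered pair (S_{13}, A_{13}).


T_{13} = -8
T_{31} = -10
S_{13} = (-8 + -10)/2 = -18/2 = -9
A_{13} = (-8 - -10)/2 = 2/2 = 1
Check: S + A = -9 + 1 = -8 = T_{13}.

(-9, 1)


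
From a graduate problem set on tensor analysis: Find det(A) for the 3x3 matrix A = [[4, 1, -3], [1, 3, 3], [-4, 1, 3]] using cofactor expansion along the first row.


Expanding along the first row, det(A) = a11*M_11 - a12*M_12 + a13*M_13, where M_1j is the (1,j) minor.
Minor M_11 = 3*3 - 3*1 = 6
Minor M_12 = 1*3 - 3*-4 = 15
Minor M_13 = 1*1 - 3*-4 = 13
det = 4*(6) - 1*(15) + -3*(13)
    = 24 - 15 + -39
    = -30

-30


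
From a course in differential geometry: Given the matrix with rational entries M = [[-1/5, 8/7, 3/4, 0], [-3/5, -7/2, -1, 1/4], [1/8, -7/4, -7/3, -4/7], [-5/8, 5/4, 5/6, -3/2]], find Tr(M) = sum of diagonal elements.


The trace is the sum of diagonal entries.
Diagonal: M[1,1] = -1/5, M[2,2] = -7/2, M[3,3] = -7/3, M[4,4] = -3/2
Tr(M) = -1/5 + -7/2 + -7/3 + -3/2
Computing step by step:
After adding M[1,1]: -1/5
After adding M[2,2]: -37/10
After adding M[3,3]: -181/30
After adding M[4,4]: -113/15
Tr(M) = -113/15

-113/15


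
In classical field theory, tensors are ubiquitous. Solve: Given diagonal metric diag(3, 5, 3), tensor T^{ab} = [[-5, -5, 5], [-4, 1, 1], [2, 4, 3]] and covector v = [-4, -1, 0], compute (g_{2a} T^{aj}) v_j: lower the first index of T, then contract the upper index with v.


Step 1: lower the first index. For a diagonal metric, g_{ia} T^{aj} = g_{ii} T^{ij} (no sum on i).
g_{22} = 5
S_2{}^1 = 5 * T^{21} = 5 * -4 = -20
S_2{}^2 = 5 * T^{22} = 5 * 1 = 5
S_2{}^3 = 5 * T^{23} = 5 * 1 = 5
Step 2: contract S_2{}^j with v_j.
S_2{}^1 * v_1 = -20 * -4 = 80
S_2{}^2 * v_2 = 5 * -1 = -5
S_2{}^3 * v_3 = 5 * 0 = 0
Result = 80 + -5 + 0 = 75

75


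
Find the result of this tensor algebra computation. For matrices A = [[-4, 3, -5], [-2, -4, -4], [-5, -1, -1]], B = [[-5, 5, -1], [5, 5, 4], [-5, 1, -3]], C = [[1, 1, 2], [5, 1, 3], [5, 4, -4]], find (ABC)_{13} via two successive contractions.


(ABC)_{13} = sum_m (AB)_{1m} C_{m3}. First compute row 1 of AB.
(AB)_{11} = -4*-5 + 3*5 + -5*-5 = 60
(AB)_{12} = -4*5 + 3*5 + -5*1 = -10
(AB)_{13} = -4*-1 + 3*4 + -5*-3 = 31
Now contract with column 3 of C:
(AB)_{11} * C_{13} = 60 * 2 = 120
(AB)_{12} * C_{23} = -10 * 3 = -30
(AB)_{13} * C_{33} = 31 * -4 = -124
(ABC)_{13} = 120 + -30 + -124 = -34

-34


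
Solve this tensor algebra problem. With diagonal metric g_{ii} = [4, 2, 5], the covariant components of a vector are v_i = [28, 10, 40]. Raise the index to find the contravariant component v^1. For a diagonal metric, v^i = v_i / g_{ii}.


To raise an index with a diagonal metric: v^i = v_i / g_{ii}.
For index 1: v_1 = 28, g_{11} = 4
v^1 = 28 / 4 = 7

7


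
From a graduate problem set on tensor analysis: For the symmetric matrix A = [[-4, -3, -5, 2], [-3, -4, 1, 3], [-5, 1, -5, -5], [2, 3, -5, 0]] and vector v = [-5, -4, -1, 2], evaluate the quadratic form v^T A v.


First compute Av:
(Av)_1 = -4*-5 + -3*-4 + -5*-1 + 2*2 = 41
(Av)_2 = -3*-5 + -4*-4 + 1*-1 + 3*2 = 36
(Av)_3 = -5*-5 + 1*-4 + -5*-1 + -5*2 = 16
(Av)_4 = 2*-5 + 3*-4 + -5*-1 + 0*2 = -17
Av = [41, 36, 16, -17]
Then v^T (Av) = -5*41 + -4*36 + -1*16 + 2*-17
= -205 + -144 + -16 + -34 = -399

-399


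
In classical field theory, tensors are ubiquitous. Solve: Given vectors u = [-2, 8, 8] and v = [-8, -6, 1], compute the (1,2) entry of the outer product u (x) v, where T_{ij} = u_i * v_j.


The outer product entry T_{ij} = u_i * v_j.
We need i=1, j=2.
u_1 = -2, v_2 = -6
T_{1,2} = -2 * -6 = 12

12


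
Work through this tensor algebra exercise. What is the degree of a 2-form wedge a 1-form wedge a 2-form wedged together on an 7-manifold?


The degree of a wedge product is the sum of the degrees of the individual forms.
Degrees: 2, 1, 2
Total degree = 2 + 1 + 2 = 5

5


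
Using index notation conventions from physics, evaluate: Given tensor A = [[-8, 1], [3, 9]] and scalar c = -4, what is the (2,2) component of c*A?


Scalar multiplication: (cA)_{ij} = c * A_{ij}.
c = -4
A_{22} = 9
(cA)_{22} = -4 * 9 = -36

-36


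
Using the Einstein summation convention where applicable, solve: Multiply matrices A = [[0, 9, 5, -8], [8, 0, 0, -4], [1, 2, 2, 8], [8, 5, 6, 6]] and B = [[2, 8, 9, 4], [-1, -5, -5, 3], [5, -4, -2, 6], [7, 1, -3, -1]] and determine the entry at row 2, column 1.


(AB)_{ij} = sum_k A_{ik} B_{kj}.
For i=2, j=1:
A_{21} * B_{11} = 8 * 2 = 16
A_{22} * B_{21} = 0 * -1 = 0
A_{23} * B_{31} = 0 * 5 = 0
A_{24} * B_{41} = -4 * 7 = -28
Sum = 16 + 0 + 0 + -28 = -12

-12


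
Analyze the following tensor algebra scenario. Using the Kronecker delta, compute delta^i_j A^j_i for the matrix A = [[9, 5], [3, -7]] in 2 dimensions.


The contraction (trace) of a rank-2 tensor is the sum of its diagonal elements.
Diagonal entries: A[1,1] = 9, A[2,2] = -7
Tr(A) = 9 + -7 = 2

2


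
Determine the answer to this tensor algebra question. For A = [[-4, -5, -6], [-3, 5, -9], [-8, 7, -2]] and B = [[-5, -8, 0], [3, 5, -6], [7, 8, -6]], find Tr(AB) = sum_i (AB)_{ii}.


Tr(AB) = sum_i (AB)_{ii} where (AB)_{ii} = sum_k A_{ik} B_{ki}.
(AB)_{11} = -4*-5 + -5*3 + -6*7 = -37
(AB)_{22} = -3*-8 + 5*5 + -9*8 = -23
(AB)_{33} = -8*0 + 7*-6 + -2*-6 = -30
Tr(AB) = -37 + -23 + -30 = -90

-90


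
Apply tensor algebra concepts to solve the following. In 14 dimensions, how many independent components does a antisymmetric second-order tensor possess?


A antisymmetric rank-2 tensor in d dimensions has d(d-1)/2 independent components.
d = 14
d(d-1)/2 = 14 * 13 / 2 = 182 / 2 = 91

91


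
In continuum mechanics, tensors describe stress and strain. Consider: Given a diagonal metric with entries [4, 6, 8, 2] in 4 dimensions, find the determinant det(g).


For a diagonal metric, the determinant is the product of diagonal entries.
Diagonal entries: 4, 6, 8, 2
det(g) = 4 * 6 * 8 * 2 = 384

384


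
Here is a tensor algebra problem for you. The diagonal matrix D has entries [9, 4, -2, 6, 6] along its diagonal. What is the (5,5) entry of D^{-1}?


For a diagonal matrix, the inverse has entries (D^{-1})_{ii} = 1/d_{ii}.
The diagonal entries are: d_{11} = 9, d_{22} = 4, d_{33} = -2, d_{44} = 6, d_{55} = 6
We need (D^{-1})_{55} = 1/d_{55} = 1/6 = 1/6

1/6


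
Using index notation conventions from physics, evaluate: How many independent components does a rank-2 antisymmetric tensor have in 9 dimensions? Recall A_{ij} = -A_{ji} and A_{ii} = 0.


An antisymmetric rank-2 tensor satisfies A_{ij} = -A_{ji}, so diagonal entries are zero.
The independent components are the upper-triangular entries: C(n, 2) = n(n-1)/2.
n = 9
C(9, 2) = 9 * 8 / 2 = 72 / 2 = 36

36


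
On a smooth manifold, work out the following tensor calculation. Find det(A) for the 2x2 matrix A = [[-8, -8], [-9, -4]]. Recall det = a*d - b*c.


For a 2x2 matrix [[a, b], [c, d]], det = a*d - b*c.
a = -8, b = -8, c = -9, d = -4
a*d = -8 * -4 = 32
b*c = -8 * -9 = 72
det = 32 - 72 = -40

-40


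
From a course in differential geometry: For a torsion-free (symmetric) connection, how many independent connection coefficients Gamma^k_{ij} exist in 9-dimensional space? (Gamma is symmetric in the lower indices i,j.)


Christoffel symbols Gamma^k_{ij} are symmetric in i,j, so there are d * d(d+1)/2 independent symbols.
d = 9
d(d+1)/2 = 9 * 10 / 2 = 45
Total = 9 * 45 = 405

405


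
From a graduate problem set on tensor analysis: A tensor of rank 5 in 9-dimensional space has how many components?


The number of components of a rank-r tensor in d dimensions is d^r.
Here d = 9 and r = 5.
9^5 = 59049

59049


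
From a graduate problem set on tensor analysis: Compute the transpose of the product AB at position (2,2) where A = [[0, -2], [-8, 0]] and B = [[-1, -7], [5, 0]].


(AB)^T_{ij} = (AB)_{ji} = sum_k A_{jk} B_{ki}.
For i=2, j=2 we need (AB)_{22}:
A_{21} * B_{12} = -8 * -7 = 56
A_{22} * B_{22} = 0 * 0 = 0
Sum = 56 + 0 = 56

56


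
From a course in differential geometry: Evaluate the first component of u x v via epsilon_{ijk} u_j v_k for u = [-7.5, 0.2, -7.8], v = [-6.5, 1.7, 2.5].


(u x v)_1 = sum_{j,k} epsilon_{1jk} u_j v_k. Only permutations of (1,2,3) contribute; the two non-zero terms are:
eps_{123} u_2 v_3 = 1 * 0.2 * 2.5 = 0.5
eps_{132} u_3 v_2 = -1 * -7.8 * 1.7 = 13.26
(u x v)_1 = 13.76

13.76


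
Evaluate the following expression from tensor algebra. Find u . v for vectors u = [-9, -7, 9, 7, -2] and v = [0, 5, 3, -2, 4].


The inner product u . v = sum of u_i * v_i.
Term-by-term: -9 * 0, -7 * 5, 9 * 3, 7 * -2, -2 * 4
Products: 0, -35, 27, -14, -8
Sum = 0 + -35 + 27 + -14 + -8 = -30

-30


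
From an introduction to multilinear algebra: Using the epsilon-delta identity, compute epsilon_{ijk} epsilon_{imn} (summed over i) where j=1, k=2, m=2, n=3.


Using the identity: epsilon_{ijk} epsilon_{imn} = delta_{jm} delta_{kn} - delta_{jn} delta_{km}.
delta_{12} = 0
delta_{23} = 0
delta_{13} = 0
delta_{22} = 1
Result = 0 * 0 - 0 * 1 = 0 - 0 = 0

0


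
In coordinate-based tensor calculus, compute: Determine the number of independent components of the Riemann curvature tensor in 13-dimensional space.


The Riemann tensor in d dimensions has d^2(d^2 - 1)/12 independent components.
d = 13, so d^2 = 169
d^2 - 1 = 168
d^2(d^2 - 1) = 169 * 168 = 28392
Divide by 12: 28392 / 12 = 2366

2366


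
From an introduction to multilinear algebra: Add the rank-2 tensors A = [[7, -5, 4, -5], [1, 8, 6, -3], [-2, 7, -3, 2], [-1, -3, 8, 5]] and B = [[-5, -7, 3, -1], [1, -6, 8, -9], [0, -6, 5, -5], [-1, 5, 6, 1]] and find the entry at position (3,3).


Tensor addition is component-wise: (A + B)_{ij} = A_{ij} + B_{ij}.
A_{33} = -3
B_{33} = 5
(A + B)_{33} = -3 + 5 = 2

2


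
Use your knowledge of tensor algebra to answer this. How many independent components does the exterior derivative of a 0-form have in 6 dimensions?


The exterior derivative of a p-form is a (p+1)-form.
Its number of independent components is C(n, p+1).
n = 6, p+1 = 1
C(6, 1) = 6

6


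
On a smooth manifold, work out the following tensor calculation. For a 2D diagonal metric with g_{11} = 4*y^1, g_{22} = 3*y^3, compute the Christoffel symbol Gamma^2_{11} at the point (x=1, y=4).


For a diagonal metric, Gamma^k_{ij} = (1/2) g^{kk} (dg_{ik}/dx_j + dg_{jk}/dx_i - dg_{ij}/dx_k).
The metric is diagonal, so g_{ab} = 0 for a != b.
At the given point: g_{11} = 16, g_{22} = 192
g^{22} = 1/192
dg_{12}/dx_1 = 0 (off-diagonal)
dg_{12}/dx_1 = 0 (off-diagonal)
dg_{11}/dx_2 = dg_{11}/dx_2 = 4
Numerator = 0 + 0 - 4 = -4
Gamma^2_{11} = -4 / (2 * 192) = -1/96

-1/96


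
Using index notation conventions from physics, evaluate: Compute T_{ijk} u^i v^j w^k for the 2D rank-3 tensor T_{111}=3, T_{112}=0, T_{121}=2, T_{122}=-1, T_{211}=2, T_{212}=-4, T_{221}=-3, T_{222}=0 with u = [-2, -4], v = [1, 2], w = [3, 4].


S = sum over i,j,k of T_{ijk} u_i v_j w_k. Expanding all 8 terms:
T_{111}*u_1*v_1*w_1 = 3*-2*1*3 = -18  (running total: -18)
T_{112}*u_1*v_1*w_2 = 0*-2*1*4 = 0  (running total: -18)
T_{121}*u_1*v_2*w_1 = 2*-2*2*3 = -24  (running total: -42)
T_{122}*u_1*v_2*w_2 = -1*-2*2*4 = 16  (running total: -26)
T_{211}*u_2*v_1*w_1 = 2*-4*1*3 = -24  (running total: -50)
T_{212}*u_2*v_1*w_2 = -4*-4*1*4 = 64  (running total: 14)
T_{221}*u_2*v_2*w_1 = -3*-4*2*3 = 72  (running total: 86)
T_{222}*u_2*v_2*w_2 = 0*-4*2*4 = 0  (running total: 86)
S = 86

86


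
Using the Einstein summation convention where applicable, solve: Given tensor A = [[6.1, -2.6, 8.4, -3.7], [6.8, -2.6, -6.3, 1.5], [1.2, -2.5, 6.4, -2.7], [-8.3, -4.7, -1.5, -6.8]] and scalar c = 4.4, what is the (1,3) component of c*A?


Scalar multiplication: (cA)_{ij} = c * A_{ij}.
c = 4.4
A_{13} = 8.4
(cA)_{13} = 4.4 * 8.4 = 36.96

36.96


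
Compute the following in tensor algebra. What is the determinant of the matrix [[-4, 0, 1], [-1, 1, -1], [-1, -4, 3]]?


Expanding along the first row, det(A) = a11*M_11 - a12*M_12 + a13*M_13, where M_1j is the (1,j) minor.
Minor M_11 = 1*3 - -1*-4 = -1
Minor M_12 = -1*3 - -1*-1 = -4
Minor M_13 = -1*-4 - 1*-1 = 5
det = -4*(-1) - 0*(-4) + 1*(5)
    = 4 - 0 + 5
    = 9

9


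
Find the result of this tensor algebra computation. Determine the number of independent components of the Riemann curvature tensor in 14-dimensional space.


The Riemann tensor in d dimensions has d^2(d^2 - 1)/12 independent components.
d = 14, so d^2 = 196
d^2 - 1 = 195
d^2(d^2 - 1) = 196 * 195 = 38220
Divide by 12: 38220 / 12 = 3185

3185


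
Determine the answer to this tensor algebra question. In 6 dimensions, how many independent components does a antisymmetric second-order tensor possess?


A antisymmetric rank-2 tensor in d dimensions has d(d-1)/2 independent components.
d = 6
d(d-1)/2 = 6 * 5 / 2 = 30 / 2 = 15

15


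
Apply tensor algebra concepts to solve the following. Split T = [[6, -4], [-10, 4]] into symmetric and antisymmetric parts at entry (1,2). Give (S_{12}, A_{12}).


T_{12} = -4
T_{21} = -10
S_{12} = (-4 + -10)/2 = -14/2 = -7
A_{12} = (-4 - -10)/2 = 6/2 = 3
Check: S + A = -7 + 3 = -4 = T_{12}.

(-7, 3)


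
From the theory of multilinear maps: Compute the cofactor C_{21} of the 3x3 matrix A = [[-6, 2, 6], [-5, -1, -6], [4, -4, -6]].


To find cofactor C_{21}, delete row 2 and column 1.
The resulting 2x2 submatrix is: [[2, 6], [-4, -6]]
Minor M_{21} = 2*-6 - 6*-4
  = -12 - -24 = 12
Sign = (-1)^(2+1) = (-1)^3 = -1
Cofactor C_{21} = -1 * 12 = -12

-12


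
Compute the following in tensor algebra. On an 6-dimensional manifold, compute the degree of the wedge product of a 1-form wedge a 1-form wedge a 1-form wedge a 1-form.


The degree of a wedge product is the sum of the degrees of the individual forms.
Degrees: 1, 1, 1, 1
Total degree = 1 + 1 + 1 + 1 = 4

4


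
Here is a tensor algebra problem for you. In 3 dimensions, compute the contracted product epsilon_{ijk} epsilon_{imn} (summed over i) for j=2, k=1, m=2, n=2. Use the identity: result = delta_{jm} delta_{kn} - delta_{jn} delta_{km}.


Using the identity: epsilon_{ijk} epsilon_{imn} = delta_{jm} delta_{kn} - delta_{jn} delta_{km}.
delta_{22} = 1
delta_{12} = 0
delta_{22} = 1
delta_{12} = 0
Result = 1 * 0 - 1 * 0 = 0 - 0 = 0

0


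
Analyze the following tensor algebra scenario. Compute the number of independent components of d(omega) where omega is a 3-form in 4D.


The exterior derivative of a p-form is a (p+1)-form.
Its number of independent components is C(n, p+1).
n = 4, p+1 = 4
C(4, 4) = 1

1


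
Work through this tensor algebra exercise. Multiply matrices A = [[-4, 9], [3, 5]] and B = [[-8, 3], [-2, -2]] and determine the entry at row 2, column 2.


(AB)_{ij} = sum_k A_{ik} B_{kj}.
For i=2, j=2:
A_{21} * B_{12} = 3 * 3 = 9
A_{22} * B_{22} = 5 * -2 = -10
Sum = 9 + -10 = -1

-1


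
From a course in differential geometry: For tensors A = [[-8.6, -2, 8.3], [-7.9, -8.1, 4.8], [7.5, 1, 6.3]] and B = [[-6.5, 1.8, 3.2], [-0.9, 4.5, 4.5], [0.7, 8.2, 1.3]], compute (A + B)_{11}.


Tensor addition is component-wise: (A + B)_{ij} = A_{ij} + B_{ij}.
A_{11} = -8.6
B_{11} = -6.5
(A + B)_{11} = -8.6 + -6.5 = -15.1

-15.1


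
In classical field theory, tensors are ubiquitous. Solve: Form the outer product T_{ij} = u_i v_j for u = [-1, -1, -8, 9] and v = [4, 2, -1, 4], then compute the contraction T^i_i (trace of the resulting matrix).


The outer product gives T_{ij} = u_i v_j.
The trace (contraction) is Tr(T) = sum_i T_{ii} = sum_i u_i v_i.
Diagonal entries:
T_{11} = u_1 * v_1 = -1 * 4 = -4
T_{22} = u_2 * v_2 = -1 * 2 = -2
T_{33} = u_3 * v_3 = -8 * -1 = 8
T_{44} = u_4 * v_4 = 9 * 4 = 36
Tr(T) = -4 + -2 + 8 + 36 = 38

38


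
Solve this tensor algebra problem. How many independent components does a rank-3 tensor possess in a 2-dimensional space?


The number of components of a rank-r tensor in d dimensions is d^r.
Here d = 2 and r = 3.
2^3 = 8

8


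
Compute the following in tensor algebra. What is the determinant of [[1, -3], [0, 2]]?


For a 2x2 matrix [[a, b], [c, d]], det = a*d - b*c.
a = 1, b = -3, c = 0, d = 2
a*d = 1 * 2 = 2
b*c = -3 * 0 = 0
det = 2 - 0 = 2

2


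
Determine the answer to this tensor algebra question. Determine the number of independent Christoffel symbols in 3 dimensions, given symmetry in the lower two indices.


Christoffel symbols Gamma^k_{ij} are symmetric in i,j, so there are d * d(d+1)/2 independent symbols.
d = 3
d(d+1)/2 = 3 * 4 / 2 = 6
Total = 3 * 6 = 18

18


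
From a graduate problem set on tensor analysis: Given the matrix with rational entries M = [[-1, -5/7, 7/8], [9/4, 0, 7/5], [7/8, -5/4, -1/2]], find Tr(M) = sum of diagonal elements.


The trace is the sum of diagonal entries.
Diagonal: M[1,1] = -1, M[2,2] = 0, M[3,3] = -1/2
Tr(M) = -1 + 0 + -1/2
Computing step by step:
After adding M[1,1]: -1
After adding M[2,2]: -1
After adding M[3,3]: -3/2
Tr(M) = -3/2

-3/2


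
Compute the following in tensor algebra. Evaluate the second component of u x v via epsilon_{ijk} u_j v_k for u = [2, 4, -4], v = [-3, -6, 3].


(u x v)_2 = sum_{j,k} epsilon_{2jk} u_j v_k. Only permutations of (1,2,3) contribute; the two non-zero terms are:
eps_{213} u_1 v_3 = -1 * 2 * 3 = -6
eps_{231} u_3 v_1 = 1 * -4 * -3 = 12
(u x v)_2 = 6

6
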